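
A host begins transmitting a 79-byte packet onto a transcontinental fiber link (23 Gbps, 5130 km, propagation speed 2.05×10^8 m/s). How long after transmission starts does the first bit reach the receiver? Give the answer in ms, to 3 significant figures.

First bit experiences only propagation delay: d/s = 5130000/2.05e+08 = 25.0 ms.

25.0 ms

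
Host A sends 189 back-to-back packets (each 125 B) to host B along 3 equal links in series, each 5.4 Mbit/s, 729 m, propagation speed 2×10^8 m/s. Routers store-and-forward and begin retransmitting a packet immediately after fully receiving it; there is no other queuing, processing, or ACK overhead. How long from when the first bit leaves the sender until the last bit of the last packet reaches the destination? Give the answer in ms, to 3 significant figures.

35.4 ms

Per-hop transmission t_tx = L/R = 1000/5400000 = 0.185185 ms.
Per-hop propagation t_prop = 729/200000000 = 0.003645 ms.
Pipeline fill: first packet needs 3·t_tx to clear all hops; remaining 188 packets each add one t_tx.
Total = (3+189-1)·t_tx + 3·t_prop = 191·0.185185 + 3·0.003645 = 35.4 ms.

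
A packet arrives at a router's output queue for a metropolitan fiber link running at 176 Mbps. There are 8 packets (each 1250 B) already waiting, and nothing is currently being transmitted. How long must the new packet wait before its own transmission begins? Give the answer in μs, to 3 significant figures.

Each queued packet: L/R = 10000/176000000 = 56.8182 μs.
8 queued → 454.545 μs.
Queuing delay = 455 μs.

455 μs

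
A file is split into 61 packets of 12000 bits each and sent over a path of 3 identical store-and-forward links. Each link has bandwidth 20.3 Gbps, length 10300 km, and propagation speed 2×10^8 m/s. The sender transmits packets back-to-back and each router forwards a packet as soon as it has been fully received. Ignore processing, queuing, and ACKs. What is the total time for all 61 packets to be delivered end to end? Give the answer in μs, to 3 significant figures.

Per-hop transmission t_tx = L/R = 12000/20300000000 = 0.591133 μs.
Per-hop propagation t_prop = 10300000/200000000 = 51500 μs.
Pipeline fill: first packet needs 3·t_tx to clear all hops; remaining 60 packets each add one t_tx.
Total = (3+61-1)·t_tx + 3·t_prop = 63·0.591133 + 3·51500 = 155000 μs.

155000 μs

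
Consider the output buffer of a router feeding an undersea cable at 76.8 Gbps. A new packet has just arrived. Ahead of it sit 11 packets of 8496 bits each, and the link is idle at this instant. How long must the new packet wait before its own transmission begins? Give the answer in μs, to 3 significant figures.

1.22 μs

Each queued packet: L/R = 8496/76800000000 = 0.110625 μs.
11 queued → 1.21688 μs.
Queuing delay = 1.22 μs.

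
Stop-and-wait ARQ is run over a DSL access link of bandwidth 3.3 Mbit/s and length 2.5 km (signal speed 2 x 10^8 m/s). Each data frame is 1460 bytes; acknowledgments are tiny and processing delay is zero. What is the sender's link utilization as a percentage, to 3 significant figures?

t_tx = L/R = 11680/3300000 = 0.00353939 s.
t_prop = 2500/200000000 = 1.25e-05 s; RTT = 2.5e-05 s.
Cycle = t_tx + RTT = 0.00356439 s.
Utilization = t_tx / cycle = 0.00353939/0.00356439 = 99.3 %.

99.3 %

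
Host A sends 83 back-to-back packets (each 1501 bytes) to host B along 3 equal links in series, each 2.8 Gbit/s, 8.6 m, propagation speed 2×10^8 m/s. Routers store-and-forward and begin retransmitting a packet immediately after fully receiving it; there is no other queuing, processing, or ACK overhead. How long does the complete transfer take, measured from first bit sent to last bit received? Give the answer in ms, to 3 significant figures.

Per-hop transmission t_tx = L/R = 12008/2800000000 = 0.00428857 ms.
Per-hop propagation t_prop = 8.6/200000000 = 4.3e-05 ms.
Pipeline fill: first packet needs 3·t_tx to clear all hops; remaining 82 packets each add one t_tx.
Total = (3+83-1)·t_tx + 3·t_prop = 85·0.00428857 + 3·4.3e-05 = 0.365 ms.

0.365 ms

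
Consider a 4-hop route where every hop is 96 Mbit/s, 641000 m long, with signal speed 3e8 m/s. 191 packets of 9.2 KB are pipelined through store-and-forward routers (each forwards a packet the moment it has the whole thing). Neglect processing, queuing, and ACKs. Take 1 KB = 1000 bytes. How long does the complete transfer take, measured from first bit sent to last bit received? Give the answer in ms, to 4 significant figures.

157.3 ms

Per-hop transmission t_tx = L/R = 73600/96000000 = 0.766667 ms.
Per-hop propagation t_prop = 641000/300000000 = 2.13667 ms.
Pipeline fill: first packet needs 4·t_tx to clear all hops; remaining 190 packets each add one t_tx.
Total = (4+191-1)·t_tx + 4·t_prop = 194·0.766667 + 4·2.13667 = 157.3 ms.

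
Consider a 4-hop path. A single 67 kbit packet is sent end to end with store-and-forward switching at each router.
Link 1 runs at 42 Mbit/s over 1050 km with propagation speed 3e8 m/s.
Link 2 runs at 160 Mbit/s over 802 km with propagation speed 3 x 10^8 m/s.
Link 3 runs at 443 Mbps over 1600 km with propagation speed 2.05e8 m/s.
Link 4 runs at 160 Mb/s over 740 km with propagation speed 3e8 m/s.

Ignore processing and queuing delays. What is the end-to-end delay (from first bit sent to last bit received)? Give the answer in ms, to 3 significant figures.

L = 67000 bits.
Transmission delays (L/R per hop): 1.59524, 0.41875, 0.151242, 0.41875 ms; sum = 2.58398 ms.
Propagation delays (d/s per hop): 3.5, 2.67333, 7.80488, 2.46667 ms; sum = 16.4449 ms.
End-to-end = 19.0 ms.

19.0 ms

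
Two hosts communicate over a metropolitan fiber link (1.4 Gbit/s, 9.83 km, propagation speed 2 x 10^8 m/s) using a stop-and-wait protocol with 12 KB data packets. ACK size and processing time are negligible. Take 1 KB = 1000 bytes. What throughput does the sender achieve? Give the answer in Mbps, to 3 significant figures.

t_tx = L/R = 96000/1400000000 = 6.85714e-05 s.
t_prop = 9830/200000000 = 4.915e-05 s; RTT = 9.83e-05 s.
Cycle = t_tx + RTT = 0.000166871 s.
Throughput = L / cycle = 96000 / 0.000166871 = 575 Mbps.

575 Mbps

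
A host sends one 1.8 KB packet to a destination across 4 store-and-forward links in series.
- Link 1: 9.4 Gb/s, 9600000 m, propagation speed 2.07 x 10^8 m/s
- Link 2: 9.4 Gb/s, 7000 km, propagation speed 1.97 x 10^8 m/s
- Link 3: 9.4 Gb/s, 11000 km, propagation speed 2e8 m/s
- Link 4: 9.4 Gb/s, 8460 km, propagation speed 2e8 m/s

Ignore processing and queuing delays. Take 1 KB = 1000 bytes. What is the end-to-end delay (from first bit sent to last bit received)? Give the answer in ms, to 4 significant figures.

L = 14400 bits.
Transmission delay per hop = L/R = 14400/9400000000 = 0.00153191 ms; 4 hops → 0.00612766 ms.
Propagation delays (d/s per hop): 46.3768, 35.533, 55, 42.3 ms; sum = 179.21 ms.
End-to-end = 179.2 ms.

179.2 ms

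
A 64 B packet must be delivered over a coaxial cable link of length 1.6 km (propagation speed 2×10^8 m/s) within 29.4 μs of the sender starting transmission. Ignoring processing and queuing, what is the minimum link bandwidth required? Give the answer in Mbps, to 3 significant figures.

23.9 Mbps

L = 512 bits.
Propagation delay = 1600 / 200000000 = 8 μs.
Transmission budget = 29.4 − 8 = 21.4 μs.
R ≥ L / t_tx = 512 bits / 2.14e-05 s = 23.9 Mbps.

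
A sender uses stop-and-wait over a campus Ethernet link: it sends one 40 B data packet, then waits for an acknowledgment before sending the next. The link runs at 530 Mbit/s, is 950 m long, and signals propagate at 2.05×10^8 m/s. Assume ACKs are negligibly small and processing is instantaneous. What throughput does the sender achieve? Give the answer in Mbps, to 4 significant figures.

t_tx = L/R = 320/530000000 = 6.03774e-07 s.
t_prop = 950/2.05e+08 = 4.63415e-06 s; RTT = 9.26829e-06 s.
Cycle = t_tx + RTT = 9.87207e-06 s.
Throughput = L / cycle = 320 / 9.87207e-06 = 32.41 Mbps.

32.41 Mbps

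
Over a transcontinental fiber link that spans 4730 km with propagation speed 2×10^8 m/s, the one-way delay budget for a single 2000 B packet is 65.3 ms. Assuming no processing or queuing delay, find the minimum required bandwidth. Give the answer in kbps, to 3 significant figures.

L = 16000 bits.
Propagation delay = 4730000 / 200000000 = 23.65 ms.
Transmission budget = 65.3 − 23.65 = 41.65 ms.
R ≥ L / t_tx = 16000 bits / 0.04165 s = 384 kbps.

384 kbps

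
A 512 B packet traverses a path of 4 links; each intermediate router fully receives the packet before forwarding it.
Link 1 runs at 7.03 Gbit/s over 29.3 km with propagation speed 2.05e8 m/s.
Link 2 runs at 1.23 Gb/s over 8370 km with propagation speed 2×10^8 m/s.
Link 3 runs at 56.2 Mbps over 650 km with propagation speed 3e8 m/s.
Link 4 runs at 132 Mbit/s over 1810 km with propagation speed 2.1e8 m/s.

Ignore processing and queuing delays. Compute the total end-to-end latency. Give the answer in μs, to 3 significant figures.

L = 512 × 8 = 4096 bits.
Transmission delays (L/R per hop): 0.582646, 3.33008, 72.8826, 31.0303 μs; sum = 107.826 μs.
Propagation delays (d/s per hop): 142.927, 41850, 2166.67, 8619.05 μs; sum = 52778.6 μs.
End-to-end = 52900 μs.

52900 μs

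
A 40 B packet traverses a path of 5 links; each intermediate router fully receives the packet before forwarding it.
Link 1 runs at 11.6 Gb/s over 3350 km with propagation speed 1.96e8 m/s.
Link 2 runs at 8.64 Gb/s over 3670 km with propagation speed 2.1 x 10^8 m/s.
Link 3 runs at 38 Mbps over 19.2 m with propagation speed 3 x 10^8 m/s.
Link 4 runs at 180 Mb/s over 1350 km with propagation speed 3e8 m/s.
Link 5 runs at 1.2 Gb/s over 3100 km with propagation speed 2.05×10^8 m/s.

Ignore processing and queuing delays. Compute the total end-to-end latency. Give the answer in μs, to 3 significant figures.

54200 μs

L = 40 × 8 = 320 bits.
Transmission delays (L/R per hop): 0.0275862, 0.037037, 8.42105, 1.77778, 0.266667 μs; sum = 10.5301 μs.
Propagation delays (d/s per hop): 17091.8, 17476.2, 0.064, 4500, 15122 μs; sum = 54190 μs.
End-to-end = 54200 μs.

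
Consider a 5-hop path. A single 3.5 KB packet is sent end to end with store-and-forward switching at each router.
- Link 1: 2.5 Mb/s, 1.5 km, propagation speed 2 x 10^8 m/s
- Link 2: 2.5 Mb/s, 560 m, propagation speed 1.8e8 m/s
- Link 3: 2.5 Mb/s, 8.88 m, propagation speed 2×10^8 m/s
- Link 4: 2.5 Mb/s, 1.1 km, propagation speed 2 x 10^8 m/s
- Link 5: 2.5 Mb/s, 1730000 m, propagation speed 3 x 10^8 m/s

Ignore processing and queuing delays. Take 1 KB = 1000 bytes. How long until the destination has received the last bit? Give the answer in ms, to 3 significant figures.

L = 28000 bits.
Transmission delay per hop = L/R = 28000/2500000 = 11.2 ms; 5 hops → 56 ms.
Propagation delays (d/s per hop): 0.0075, 0.00311111, 4.44e-05, 0.0055, 5.76667 ms; sum = 5.78282 ms.
End-to-end = 61.8 ms.

61.8 ms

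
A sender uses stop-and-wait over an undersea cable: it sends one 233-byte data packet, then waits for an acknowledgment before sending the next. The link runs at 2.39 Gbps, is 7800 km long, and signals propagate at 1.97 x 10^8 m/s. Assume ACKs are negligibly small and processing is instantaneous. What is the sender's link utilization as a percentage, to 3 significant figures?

t_tx = L/R = 1864/2390000000 = 7.79916e-07 s.
t_prop = 7800000/197000000 = 0.0395939 s; RTT = 0.0791878 s.
Cycle = t_tx + RTT = 0.0791886 s.
Utilization = t_tx / cycle = 7.79916e-07/0.0791886 = 0.000985 %.

0.000985 %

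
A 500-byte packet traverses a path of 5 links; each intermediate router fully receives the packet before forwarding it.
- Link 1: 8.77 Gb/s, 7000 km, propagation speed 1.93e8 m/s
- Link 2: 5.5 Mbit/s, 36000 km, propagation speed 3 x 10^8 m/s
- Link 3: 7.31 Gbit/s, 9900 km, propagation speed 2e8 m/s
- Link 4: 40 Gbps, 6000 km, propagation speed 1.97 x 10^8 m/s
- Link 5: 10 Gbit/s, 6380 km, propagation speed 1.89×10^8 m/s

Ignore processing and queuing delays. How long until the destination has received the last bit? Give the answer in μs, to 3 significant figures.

271000 μs

L = 500 × 8 = 4000 bits.
Transmission delays (L/R per hop): 0.4561, 727.273, 0.547196, 0.1, 0.4 μs; sum = 728.776 μs.
Propagation delays (d/s per hop): 36269.4, 120000, 49500, 30456.9, 33756.6 μs; sum = 269983 μs.
End-to-end = 271000 μs.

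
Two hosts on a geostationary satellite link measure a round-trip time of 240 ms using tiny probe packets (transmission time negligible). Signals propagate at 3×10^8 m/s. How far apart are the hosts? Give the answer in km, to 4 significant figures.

36000 km

One-way propagation = RTT/2 = 120 ms.
d = s × t = 300000000 × 0.12 = 36000 km.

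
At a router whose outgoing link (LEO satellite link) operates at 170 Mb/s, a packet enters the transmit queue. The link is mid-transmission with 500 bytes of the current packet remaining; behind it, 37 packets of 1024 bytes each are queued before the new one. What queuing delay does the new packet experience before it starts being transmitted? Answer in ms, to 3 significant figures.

1.81 ms

Each queued packet: L/R = 8192/170000000 = 0.0481882 ms.
37 queued → 1.78296 ms.
Plus remaining 4000 bits of current packet: 0.0235294 ms.
Queuing delay = 1.81 ms.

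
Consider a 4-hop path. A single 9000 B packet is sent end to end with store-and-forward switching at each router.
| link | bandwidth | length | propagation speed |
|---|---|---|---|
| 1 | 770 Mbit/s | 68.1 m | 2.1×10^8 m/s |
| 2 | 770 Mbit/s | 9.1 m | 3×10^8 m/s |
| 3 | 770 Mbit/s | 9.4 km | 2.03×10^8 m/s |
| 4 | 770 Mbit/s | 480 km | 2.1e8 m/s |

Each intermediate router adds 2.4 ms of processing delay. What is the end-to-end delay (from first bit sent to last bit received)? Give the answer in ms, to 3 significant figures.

9.91 ms

L = 9000 × 8 = 72000 bits.
Transmission delay per hop = L/R = 72000/770000000 = 0.0935065 ms; 4 hops → 0.374026 ms.
Propagation delays (d/s per hop): 0.000324286, 3.03333e-05, 0.0463054, 2.28571 ms; sum = 2.33237 ms.
Processing at 3 router(s): 3 × 2.4 ms = 7.2 ms.
End-to-end = 9.91 ms.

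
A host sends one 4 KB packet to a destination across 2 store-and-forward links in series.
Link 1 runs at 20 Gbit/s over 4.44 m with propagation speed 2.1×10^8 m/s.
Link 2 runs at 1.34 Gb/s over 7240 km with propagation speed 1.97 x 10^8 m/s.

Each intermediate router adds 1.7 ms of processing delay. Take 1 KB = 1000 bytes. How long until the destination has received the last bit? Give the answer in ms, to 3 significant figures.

L = 32000 bits.
Transmission delays (L/R per hop): 0.0016, 0.0238806 ms; sum = 0.0254806 ms.
Propagation delays (d/s per hop): 2.11429e-05, 36.7513 ms; sum = 36.7513 ms.
Processing at 1 router(s): 1 × 1.7 ms = 1.7 ms.
End-to-end = 38.5 ms.

38.5 ms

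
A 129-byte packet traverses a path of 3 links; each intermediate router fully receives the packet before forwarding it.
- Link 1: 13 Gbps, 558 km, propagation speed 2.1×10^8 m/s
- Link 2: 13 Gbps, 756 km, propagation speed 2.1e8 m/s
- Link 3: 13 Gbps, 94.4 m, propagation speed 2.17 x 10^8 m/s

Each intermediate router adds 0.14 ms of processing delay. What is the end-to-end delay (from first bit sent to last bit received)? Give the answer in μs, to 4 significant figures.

L = 129 × 8 = 1032 bits.
Transmission delay per hop = L/R = 1032/13000000000 = 0.0793846 μs; 3 hops → 0.238154 μs.
Propagation delays (d/s per hop): 2657.14, 3600, 0.435023 μs; sum = 6257.58 μs.
Processing at 2 router(s): 2 × 0.14 ms = 280 μs.
End-to-end = 6538 μs.

6538 μs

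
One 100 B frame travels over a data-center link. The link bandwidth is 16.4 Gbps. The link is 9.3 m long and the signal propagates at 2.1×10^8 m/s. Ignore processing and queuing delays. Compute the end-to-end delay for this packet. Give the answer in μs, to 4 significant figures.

0.09307 μs

L = 100 × 8 = 800 bits.
Transmission delay = L/R = 800 / 1.64e+10 = 0.0487805 μs.
Propagation delay = d/s = 9.3 m / 210000000 m/s = 0.0442857 μs.
Total = 0.09307 μs.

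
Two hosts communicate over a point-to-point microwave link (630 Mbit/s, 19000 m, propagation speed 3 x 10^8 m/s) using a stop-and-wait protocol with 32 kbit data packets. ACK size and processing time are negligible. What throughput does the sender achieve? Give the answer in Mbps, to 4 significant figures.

t_tx = L/R = 32000/630000000 = 5.07937e-05 s.
t_prop = 19000/300000000 = 6.33333e-05 s; RTT = 0.000126667 s.
Cycle = t_tx + RTT = 0.00017746 s.
Throughput = L / cycle = 32000 / 0.00017746 = 180.3 Mbps.

180.3 Mbps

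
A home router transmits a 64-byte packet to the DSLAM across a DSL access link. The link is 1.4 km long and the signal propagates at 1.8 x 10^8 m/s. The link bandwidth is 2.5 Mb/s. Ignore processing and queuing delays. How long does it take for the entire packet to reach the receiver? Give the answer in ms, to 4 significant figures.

L = 64 × 8 = 512 bits.
Transmission delay = L/R = 512 / 2500000 = 0.2048 ms.
Propagation delay = d/s = 1400 m / 180000000 m/s = 0.00777778 ms.
Total = 0.2126 ms.

0.2126 ms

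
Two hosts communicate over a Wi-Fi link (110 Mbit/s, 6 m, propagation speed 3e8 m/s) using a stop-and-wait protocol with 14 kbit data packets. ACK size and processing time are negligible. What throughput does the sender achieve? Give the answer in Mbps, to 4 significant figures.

110.0 Mbps

t_tx = L/R = 14000/110000000 = 0.000127273 s.
t_prop = 6/300000000 = 2e-08 s; RTT = 4e-08 s.
Cycle = t_tx + RTT = 0.000127313 s.
Throughput = L / cycle = 14000 / 0.000127313 = 110.0 Mbps.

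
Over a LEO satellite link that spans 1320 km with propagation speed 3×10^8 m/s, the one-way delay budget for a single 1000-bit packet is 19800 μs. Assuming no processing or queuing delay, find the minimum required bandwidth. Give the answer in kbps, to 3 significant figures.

Propagation delay = 1320000 / 300000000 = 4400 μs.
Transmission budget = 19800 − 4400 = 15400 μs.
R ≥ L / t_tx = 1000 bits / 0.0154 s = 64.9 kbps.

64.9 kbps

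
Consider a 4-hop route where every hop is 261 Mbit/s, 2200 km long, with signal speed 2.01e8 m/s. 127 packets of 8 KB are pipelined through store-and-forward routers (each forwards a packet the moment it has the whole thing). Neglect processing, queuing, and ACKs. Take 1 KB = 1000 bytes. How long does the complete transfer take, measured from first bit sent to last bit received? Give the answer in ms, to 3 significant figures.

75.7 ms

Per-hop transmission t_tx = L/R = 64000/261000000 = 0.245211 ms.
Per-hop propagation t_prop = 2200000/2.01e+08 = 10.9453 ms.
Pipeline fill: first packet needs 4·t_tx to clear all hops; remaining 126 packets each add one t_tx.
Total = (4+127-1)·t_tx + 4·t_prop = 130·0.245211 + 4·10.9453 = 75.7 ms.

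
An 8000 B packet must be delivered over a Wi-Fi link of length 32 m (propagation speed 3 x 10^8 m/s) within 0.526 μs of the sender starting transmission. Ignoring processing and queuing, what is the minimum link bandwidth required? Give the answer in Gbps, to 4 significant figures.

152.6 Gbps

L = 64000 bits.
Propagation delay = 32 / 300000000 = 0.106667 μs.
Transmission budget = 0.526 − 0.106667 = 0.419333 μs.
R ≥ L / t_tx = 64000 bits / 4.19333e-07 s = 152.6 Gbps.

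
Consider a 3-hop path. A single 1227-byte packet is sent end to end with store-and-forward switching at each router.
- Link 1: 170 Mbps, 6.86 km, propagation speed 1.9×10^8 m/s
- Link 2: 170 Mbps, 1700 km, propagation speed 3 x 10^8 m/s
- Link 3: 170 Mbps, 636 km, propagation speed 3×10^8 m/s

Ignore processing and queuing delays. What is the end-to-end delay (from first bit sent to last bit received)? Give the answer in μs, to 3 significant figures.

L = 1227 × 8 = 9816 bits.
Transmission delay per hop = L/R = 9816/170000000 = 57.7412 μs; 3 hops → 173.224 μs.
Propagation delays (d/s per hop): 36.1053, 5666.67, 2120 μs; sum = 7822.77 μs.
End-to-end = 8000 μs.

8000 μs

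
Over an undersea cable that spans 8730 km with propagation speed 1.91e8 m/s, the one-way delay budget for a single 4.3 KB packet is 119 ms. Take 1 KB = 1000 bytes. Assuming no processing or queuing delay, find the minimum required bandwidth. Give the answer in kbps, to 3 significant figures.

L = 34400 bits.
Propagation delay = 8730000 / 191000000 = 45.7068 ms.
Transmission budget = 119 − 45.7068 = 73.2932 ms.
R ≥ L / t_tx = 34400 bits / 0.0732932 s = 469 kbps.

469 kbps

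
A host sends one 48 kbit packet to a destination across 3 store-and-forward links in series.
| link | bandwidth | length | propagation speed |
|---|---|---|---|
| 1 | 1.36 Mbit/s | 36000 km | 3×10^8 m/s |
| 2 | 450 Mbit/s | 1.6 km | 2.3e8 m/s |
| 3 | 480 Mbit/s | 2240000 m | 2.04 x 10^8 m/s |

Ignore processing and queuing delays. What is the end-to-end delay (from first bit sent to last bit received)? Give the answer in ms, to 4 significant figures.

L = 48000 bits.
Transmission delays (L/R per hop): 35.2941, 0.106667, 0.1 ms; sum = 35.5008 ms.
Propagation delays (d/s per hop): 120, 0.00695652, 10.9804 ms; sum = 130.987 ms.
End-to-end = 166.5 ms.

166.5 ms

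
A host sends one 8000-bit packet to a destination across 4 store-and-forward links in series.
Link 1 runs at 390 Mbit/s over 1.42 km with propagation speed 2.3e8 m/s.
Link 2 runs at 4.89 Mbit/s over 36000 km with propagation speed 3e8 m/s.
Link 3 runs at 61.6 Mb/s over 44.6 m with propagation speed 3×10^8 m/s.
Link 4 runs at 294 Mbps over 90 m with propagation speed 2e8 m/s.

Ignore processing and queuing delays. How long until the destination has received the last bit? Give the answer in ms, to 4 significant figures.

121.8 ms

Transmission delays (L/R per hop): 0.0205128, 1.63599, 0.12987, 0.0272109 ms; sum = 1.81359 ms.
Propagation delays (d/s per hop): 0.00617391, 120, 0.000148667, 0.00045 ms; sum = 120.007 ms.
End-to-end = 121.8 ms.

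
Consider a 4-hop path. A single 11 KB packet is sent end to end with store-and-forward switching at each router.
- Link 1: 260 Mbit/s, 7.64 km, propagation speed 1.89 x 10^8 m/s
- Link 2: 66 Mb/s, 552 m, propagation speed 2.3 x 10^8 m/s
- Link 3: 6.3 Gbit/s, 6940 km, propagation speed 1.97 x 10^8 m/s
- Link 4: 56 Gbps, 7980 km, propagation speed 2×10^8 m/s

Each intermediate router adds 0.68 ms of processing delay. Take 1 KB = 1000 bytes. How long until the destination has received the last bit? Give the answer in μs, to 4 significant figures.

L = 88000 bits.
Transmission delays (L/R per hop): 338.462, 1333.33, 13.9683, 1.57143 μs; sum = 1687.33 μs.
Propagation delays (d/s per hop): 40.4233, 2.4, 35228.4, 39900 μs; sum = 75171.2 μs.
Processing at 3 router(s): 3 × 0.68 ms = 2040 μs.
End-to-end = 78900 μs.

78900 μs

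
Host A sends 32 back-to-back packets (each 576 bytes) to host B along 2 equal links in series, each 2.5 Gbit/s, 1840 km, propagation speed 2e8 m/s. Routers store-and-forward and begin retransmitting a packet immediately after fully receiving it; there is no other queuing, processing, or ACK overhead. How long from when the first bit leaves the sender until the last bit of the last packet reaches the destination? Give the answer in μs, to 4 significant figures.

18460 μs

Per-hop transmission t_tx = L/R = 4608/2500000000 = 1.8432 μs.
Per-hop propagation t_prop = 1840000/200000000 = 9200 μs.
Pipeline fill: first packet needs 2·t_tx to clear all hops; remaining 31 packets each add one t_tx.
Total = (2+32-1)·t_tx + 2·t_prop = 33·1.8432 + 2·9200 = 18460 μs.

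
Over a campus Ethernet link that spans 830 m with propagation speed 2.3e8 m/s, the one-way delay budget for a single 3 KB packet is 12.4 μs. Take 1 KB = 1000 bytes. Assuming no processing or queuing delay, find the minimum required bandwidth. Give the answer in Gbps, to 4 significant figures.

2.730 Gbps

L = 24000 bits.
Propagation delay = 830 / 2.3e+08 = 3.6087 μs.
Transmission budget = 12.4 − 3.6087 = 8.7913 μs.
R ≥ L / t_tx = 24000 bits / 8.7913e-06 s = 2.730 Gbps.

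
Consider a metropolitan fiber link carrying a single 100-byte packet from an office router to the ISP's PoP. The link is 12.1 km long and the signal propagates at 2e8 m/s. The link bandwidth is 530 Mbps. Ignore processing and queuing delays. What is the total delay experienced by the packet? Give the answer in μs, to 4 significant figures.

62.01 μs

L = 100 × 8 = 800 bits.
Transmission delay = L/R = 800 / 530000000 = 1.50943 μs.
Propagation delay = d/s = 12100 m / 200000000 m/s = 60.5 μs.
Total = 62.01 μs.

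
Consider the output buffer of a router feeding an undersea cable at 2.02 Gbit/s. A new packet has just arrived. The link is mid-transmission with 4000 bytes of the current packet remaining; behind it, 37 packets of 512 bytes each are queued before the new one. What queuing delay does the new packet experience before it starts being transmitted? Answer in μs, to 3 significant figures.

90.9 μs

Each queued packet: L/R = 4096/2020000000 = 2.02772 μs.
37 queued → 75.0257 μs.
Plus remaining 32000 bits of current packet: 15.8416 μs.
Queuing delay = 90.9 μs.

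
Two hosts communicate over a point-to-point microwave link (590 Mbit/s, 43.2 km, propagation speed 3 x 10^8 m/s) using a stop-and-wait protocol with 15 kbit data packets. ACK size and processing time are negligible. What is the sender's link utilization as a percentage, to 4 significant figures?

8.112 %

t_tx = L/R = 15000/590000000 = 2.54237e-05 s.
t_prop = 43200/300000000 = 0.000144 s; RTT = 0.000288 s.
Cycle = t_tx + RTT = 0.000313424 s.
Utilization = t_tx / cycle = 2.54237e-05/0.000313424 = 8.112 %.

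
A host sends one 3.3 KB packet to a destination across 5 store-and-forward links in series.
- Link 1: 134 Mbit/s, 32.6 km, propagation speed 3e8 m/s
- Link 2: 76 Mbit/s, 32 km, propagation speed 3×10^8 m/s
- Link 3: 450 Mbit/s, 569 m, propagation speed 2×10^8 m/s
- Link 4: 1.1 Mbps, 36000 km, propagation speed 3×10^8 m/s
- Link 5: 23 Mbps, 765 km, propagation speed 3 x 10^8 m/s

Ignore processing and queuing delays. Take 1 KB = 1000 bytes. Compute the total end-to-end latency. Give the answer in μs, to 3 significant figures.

149000 μs

L = 26400 bits.
Transmission delays (L/R per hop): 197.015, 347.368, 58.6667, 24000, 1147.83 μs; sum = 25750.9 μs.
Propagation delays (d/s per hop): 108.667, 106.667, 2.845, 120000, 2550 μs; sum = 122768 μs.
End-to-end = 149000 μs.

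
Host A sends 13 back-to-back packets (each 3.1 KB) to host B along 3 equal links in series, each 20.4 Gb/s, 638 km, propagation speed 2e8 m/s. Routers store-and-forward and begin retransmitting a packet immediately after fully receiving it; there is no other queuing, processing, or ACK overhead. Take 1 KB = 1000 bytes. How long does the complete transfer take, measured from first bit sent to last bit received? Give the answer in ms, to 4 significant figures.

Per-hop transmission t_tx = L/R = 24800/20400000000 = 0.00121569 ms.
Per-hop propagation t_prop = 638000/200000000 = 3.19 ms.
Pipeline fill: first packet needs 3·t_tx to clear all hops; remaining 12 packets each add one t_tx.
Total = (3+13-1)·t_tx + 3·t_prop = 15·0.00121569 + 3·3.19 = 9.588 ms.

9.588 ms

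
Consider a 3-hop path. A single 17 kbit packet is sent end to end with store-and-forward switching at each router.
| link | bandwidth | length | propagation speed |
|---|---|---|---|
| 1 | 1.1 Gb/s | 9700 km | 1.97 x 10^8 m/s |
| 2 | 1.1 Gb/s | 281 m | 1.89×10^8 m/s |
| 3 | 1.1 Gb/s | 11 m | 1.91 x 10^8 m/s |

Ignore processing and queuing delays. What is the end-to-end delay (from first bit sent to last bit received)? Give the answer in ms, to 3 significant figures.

L = 17000 bits.
Transmission delay per hop = L/R = 17000/1100000000 = 0.0154545 ms; 3 hops → 0.0463636 ms.
Propagation delays (d/s per hop): 49.2386, 0.00148677, 5.75916e-05 ms; sum = 49.2401 ms.
End-to-end = 49.3 ms.

49.3 ms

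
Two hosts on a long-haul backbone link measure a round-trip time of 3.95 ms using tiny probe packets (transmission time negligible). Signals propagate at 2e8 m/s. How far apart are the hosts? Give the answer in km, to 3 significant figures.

395 km

One-way propagation = RTT/2 = 1.975 ms.
d = s × t = 200000000 × 0.001975 = 395 km.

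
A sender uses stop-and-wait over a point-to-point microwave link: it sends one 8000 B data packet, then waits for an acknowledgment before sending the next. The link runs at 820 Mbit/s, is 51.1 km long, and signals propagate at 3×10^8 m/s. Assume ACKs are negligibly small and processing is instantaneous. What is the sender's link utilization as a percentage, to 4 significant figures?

t_tx = L/R = 64000/820000000 = 7.80488e-05 s.
t_prop = 51100/300000000 = 0.000170333 s; RTT = 0.000340667 s.
Cycle = t_tx + RTT = 0.000418715 s.
Utilization = t_tx / cycle = 7.80488e-05/0.000418715 = 18.64 %.

18.64 %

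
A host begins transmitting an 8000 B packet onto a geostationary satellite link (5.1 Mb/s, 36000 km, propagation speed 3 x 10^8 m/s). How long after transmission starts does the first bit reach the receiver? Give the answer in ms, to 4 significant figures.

First bit experiences only propagation delay: d/s = 36000000/300000000 = 120.0 ms.

120.0 ms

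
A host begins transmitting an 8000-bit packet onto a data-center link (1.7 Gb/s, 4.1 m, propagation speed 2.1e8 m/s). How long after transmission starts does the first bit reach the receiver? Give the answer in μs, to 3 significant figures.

First bit experiences only propagation delay: d/s = 4.1/210000000 = 0.0195 μs.

0.0195 μs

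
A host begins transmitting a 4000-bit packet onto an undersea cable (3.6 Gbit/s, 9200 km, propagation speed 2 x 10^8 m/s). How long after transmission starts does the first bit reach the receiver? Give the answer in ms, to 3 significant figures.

46.0 ms

First bit experiences only propagation delay: d/s = 9200000/200000000 = 46.0 ms.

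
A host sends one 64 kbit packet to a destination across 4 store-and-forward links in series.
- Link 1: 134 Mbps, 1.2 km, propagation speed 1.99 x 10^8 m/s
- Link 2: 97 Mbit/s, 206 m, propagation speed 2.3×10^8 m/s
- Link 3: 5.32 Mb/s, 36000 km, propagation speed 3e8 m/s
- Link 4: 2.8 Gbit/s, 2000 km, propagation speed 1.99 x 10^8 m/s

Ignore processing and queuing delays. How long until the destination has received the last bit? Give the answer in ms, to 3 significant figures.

L = 64000 bits.
Transmission delays (L/R per hop): 0.477612, 0.659794, 12.0301, 0.0228571 ms; sum = 13.1903 ms.
Propagation delays (d/s per hop): 0.00603015, 0.000895652, 120, 10.0503 ms; sum = 130.057 ms.
End-to-end = 143 ms.

143 ms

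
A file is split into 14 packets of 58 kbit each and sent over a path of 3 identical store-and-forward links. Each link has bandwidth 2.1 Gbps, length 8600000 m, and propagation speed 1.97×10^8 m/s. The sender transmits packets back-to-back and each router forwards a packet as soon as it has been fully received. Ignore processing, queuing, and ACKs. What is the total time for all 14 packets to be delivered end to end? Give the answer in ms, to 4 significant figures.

Per-hop transmission t_tx = L/R = 58000/2100000000 = 0.027619 ms.
Per-hop propagation t_prop = 8600000/197000000 = 43.6548 ms.
Pipeline fill: first packet needs 3·t_tx to clear all hops; remaining 13 packets each add one t_tx.
Total = (3+14-1)·t_tx + 3·t_prop = 16·0.027619 + 3·43.6548 = 131.4 ms.

131.4 ms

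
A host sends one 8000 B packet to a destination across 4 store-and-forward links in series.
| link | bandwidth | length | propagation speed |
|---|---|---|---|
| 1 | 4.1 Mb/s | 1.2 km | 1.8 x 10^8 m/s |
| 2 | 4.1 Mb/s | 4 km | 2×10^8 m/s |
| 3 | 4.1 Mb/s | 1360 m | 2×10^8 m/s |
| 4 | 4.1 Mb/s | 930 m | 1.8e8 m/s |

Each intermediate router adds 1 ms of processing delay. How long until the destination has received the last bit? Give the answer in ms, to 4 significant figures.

L = 8000 × 8 = 64000 bits.
Transmission delay per hop = L/R = 64000/4.1e+06 = 15.6098 ms; 4 hops → 62.439 ms.
Propagation delays (d/s per hop): 0.00666667, 0.02, 0.0068, 0.00516667 ms; sum = 0.0386333 ms.
Processing at 3 router(s): 3 × 1 ms = 3 ms.
End-to-end = 65.48 ms.

65.48 ms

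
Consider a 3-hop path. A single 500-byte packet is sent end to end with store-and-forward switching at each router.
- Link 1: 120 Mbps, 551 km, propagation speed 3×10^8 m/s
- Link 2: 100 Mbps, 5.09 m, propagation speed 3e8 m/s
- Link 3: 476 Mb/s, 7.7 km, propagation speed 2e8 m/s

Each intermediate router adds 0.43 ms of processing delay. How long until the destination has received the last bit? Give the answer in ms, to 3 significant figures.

L = 500 × 8 = 4000 bits.
Transmission delays (L/R per hop): 0.0333333, 0.04, 0.00840336 ms; sum = 0.0817367 ms.
Propagation delays (d/s per hop): 1.83667, 1.69667e-05, 0.0385 ms; sum = 1.87518 ms.
Processing at 2 router(s): 2 × 0.43 ms = 0.86 ms.
End-to-end = 2.82 ms.

2.82 ms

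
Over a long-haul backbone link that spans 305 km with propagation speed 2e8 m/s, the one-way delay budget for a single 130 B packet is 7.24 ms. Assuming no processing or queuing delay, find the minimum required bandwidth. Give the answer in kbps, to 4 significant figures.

182.0 kbps

L = 1040 bits.
Propagation delay = 305000 / 200000000 = 1.525 ms.
Transmission budget = 7.24 − 1.525 = 5.715 ms.
R ≥ L / t_tx = 1040 bits / 0.005715 s = 182.0 kbps.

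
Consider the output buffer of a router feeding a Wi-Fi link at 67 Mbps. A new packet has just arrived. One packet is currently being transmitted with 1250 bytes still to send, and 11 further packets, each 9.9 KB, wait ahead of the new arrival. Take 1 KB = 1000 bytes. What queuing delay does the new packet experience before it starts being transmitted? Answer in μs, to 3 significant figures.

13200 μs

Each queued packet: L/R = 79200/67000000 = 1182.09 μs.
11 queued → 13003 μs.
Plus remaining 10000 bits of current packet: 149.254 μs.
Queuing delay = 13200 μs.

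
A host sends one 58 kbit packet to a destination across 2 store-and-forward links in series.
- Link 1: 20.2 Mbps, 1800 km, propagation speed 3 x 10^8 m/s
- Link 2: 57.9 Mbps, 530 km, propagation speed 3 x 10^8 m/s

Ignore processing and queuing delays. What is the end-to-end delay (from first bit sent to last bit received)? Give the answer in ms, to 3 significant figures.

L = 58000 bits.
Transmission delays (L/R per hop): 2.87129, 1.00173 ms; sum = 3.87301 ms.
Propagation delays (d/s per hop): 6, 1.76667 ms; sum = 7.76667 ms.
End-to-end = 11.6 ms.

11.6 ms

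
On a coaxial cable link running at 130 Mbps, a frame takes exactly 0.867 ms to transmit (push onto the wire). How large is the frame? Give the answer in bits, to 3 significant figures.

113000 bits

L = R × t_tx = 130000000 b/s × 0.000867 s = 112710 bits.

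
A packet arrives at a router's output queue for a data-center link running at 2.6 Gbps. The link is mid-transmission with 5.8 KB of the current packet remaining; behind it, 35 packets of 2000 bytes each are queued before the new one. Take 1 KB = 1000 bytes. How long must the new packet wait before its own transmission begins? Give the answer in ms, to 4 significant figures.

0.2332 ms

Each queued packet: L/R = 16000/2600000000 = 0.00615385 ms.
35 queued → 0.215385 ms.
Plus remaining 46400 bits of current packet: 0.0178462 ms.
Queuing delay = 0.2332 ms.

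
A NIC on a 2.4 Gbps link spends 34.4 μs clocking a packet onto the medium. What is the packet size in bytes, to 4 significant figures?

L = R × t_tx = 2400000000 b/s × 3.44e-05 s = 82560 bits.
In bytes: 82560 / 8 = 10320 bytes.

10320 bytes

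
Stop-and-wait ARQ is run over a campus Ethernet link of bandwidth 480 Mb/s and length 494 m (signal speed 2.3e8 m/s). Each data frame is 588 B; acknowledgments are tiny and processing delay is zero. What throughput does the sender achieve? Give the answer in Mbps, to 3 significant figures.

t_tx = L/R = 4704/480000000 = 9.8e-06 s.
t_prop = 494/2.3e+08 = 2.14783e-06 s; RTT = 4.29565e-06 s.
Cycle = t_tx + RTT = 1.40957e-05 s.
Throughput = L / cycle = 4704 / 1.40957e-05 = 334 Mbps.

334 Mbps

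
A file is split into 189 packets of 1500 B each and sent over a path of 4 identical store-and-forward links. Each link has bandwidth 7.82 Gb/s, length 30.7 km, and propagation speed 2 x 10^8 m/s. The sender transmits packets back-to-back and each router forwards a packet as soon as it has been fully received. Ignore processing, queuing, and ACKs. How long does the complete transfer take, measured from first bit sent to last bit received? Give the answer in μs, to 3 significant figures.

Per-hop transmission t_tx = L/R = 12000/7820000000 = 1.53453 μs.
Per-hop propagation t_prop = 30700/200000000 = 153.5 μs.
Pipeline fill: first packet needs 4·t_tx to clear all hops; remaining 188 packets each add one t_tx.
Total = (4+189-1)·t_tx + 4·t_prop = 192·1.53453 + 4·153.5 = 909 μs.

909 μs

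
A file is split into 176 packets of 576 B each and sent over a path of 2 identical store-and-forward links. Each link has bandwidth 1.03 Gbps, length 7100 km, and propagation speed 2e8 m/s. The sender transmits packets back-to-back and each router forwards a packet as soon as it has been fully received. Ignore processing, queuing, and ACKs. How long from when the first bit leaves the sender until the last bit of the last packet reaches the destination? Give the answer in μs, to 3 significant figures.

Per-hop transmission t_tx = L/R = 4608/1030000000 = 4.47379 μs.
Per-hop propagation t_prop = 7100000/200000000 = 35500 μs.
Pipeline fill: first packet needs 2·t_tx to clear all hops; remaining 175 packets each add one t_tx.
Total = (2+176-1)·t_tx + 2·t_prop = 177·4.47379 + 2·35500 = 71800 μs.

71800 μs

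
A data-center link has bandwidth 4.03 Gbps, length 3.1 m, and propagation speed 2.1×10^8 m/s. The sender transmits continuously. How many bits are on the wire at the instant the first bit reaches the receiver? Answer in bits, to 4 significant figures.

Propagation delay = 3.1 / 210000000 = 1.47619e-08 s.
BDP = R × t_prop = 4.03e+09 × 1.47619e-08 = 59.4905 bits.

59.49 bits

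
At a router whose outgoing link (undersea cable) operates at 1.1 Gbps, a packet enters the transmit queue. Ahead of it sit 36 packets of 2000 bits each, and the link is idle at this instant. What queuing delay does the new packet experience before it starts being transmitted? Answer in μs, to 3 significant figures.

Each queued packet: L/R = 2000/1100000000 = 1.81818 μs.
36 queued → 65.4545 μs.
Queuing delay = 65.5 μs.

65.5 μs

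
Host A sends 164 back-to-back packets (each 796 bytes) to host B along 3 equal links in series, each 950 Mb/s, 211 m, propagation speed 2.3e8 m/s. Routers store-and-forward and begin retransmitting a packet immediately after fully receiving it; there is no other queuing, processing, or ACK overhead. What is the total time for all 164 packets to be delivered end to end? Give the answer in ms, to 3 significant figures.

1.12 ms

Per-hop transmission t_tx = L/R = 6368/950000000 = 0.00670316 ms.
Per-hop propagation t_prop = 211/2.3e+08 = 0.000917391 ms.
Pipeline fill: first packet needs 3·t_tx to clear all hops; remaining 163 packets each add one t_tx.
Total = (3+164-1)·t_tx + 3·t_prop = 166·0.00670316 + 3·0.000917391 = 1.12 ms.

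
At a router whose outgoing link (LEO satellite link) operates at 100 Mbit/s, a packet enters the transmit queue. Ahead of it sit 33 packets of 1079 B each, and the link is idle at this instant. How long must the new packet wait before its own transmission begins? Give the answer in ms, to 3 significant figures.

Each queued packet: L/R = 8632/100000000 = 0.08632 ms.
33 queued → 2.84856 ms.
Queuing delay = 2.85 ms.

2.85 ms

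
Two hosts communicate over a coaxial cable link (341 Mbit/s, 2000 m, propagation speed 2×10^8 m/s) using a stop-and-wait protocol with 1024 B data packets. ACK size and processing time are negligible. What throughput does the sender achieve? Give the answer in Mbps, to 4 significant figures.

t_tx = L/R = 8192/341000000 = 2.40235e-05 s.
t_prop = 2000/200000000 = 1e-05 s; RTT = 2e-05 s.
Cycle = t_tx + RTT = 4.40235e-05 s.
Throughput = L / cycle = 8192 / 4.40235e-05 = 186.1 Mbps.

186.1 Mbps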